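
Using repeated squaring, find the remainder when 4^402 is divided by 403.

326

4^1 ≡ 4 (mod 403)
4^2 ≡ 4^2 = 16 ≡ 16 (mod 403)
4^4 ≡ 16^2 = 256 ≡ 256 (mod 403)
4^8 ≡ 256^2 = 65536 ≡ 250 (mod 403)
4^16 ≡ 250^2 = 62500 ≡ 35 (mod 403)
4^32 ≡ 35^2 = 1225 ≡ 16 (mod 403)
4^64 ≡ 16^2 = 256 ≡ 256 (mod 403)
4^128 ≡ 256^2 = 65536 ≡ 250 (mod 403)
4^256 ≡ 250^2 = 62500 ≡ 35 (mod 403)
402 = 256 + 128 + 16 + 2 in binary powers of 2.
So 4^402 ≡ 35 · 250 · 35 · 16 ≡ 326 (mod 403).
Since 326 ≠ 1, base 4 is a Fermat witness: 403 is composite.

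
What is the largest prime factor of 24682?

24682 = 2 · 12341
12341 = 7 · 1763
1763 = 41 · 43
43 is prime.
So 24682 = 2 · 7 · 41 · 43; the largest prime factor is 43.

43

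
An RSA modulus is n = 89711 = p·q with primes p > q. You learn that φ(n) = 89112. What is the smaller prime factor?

283

φ(n) = (p−1)(q−1) = n − (p+q) + 1, so p + q = 89711 − 89112 + 1 = 600.
p and q are the roots of t² − 600t + 89711 = 0.
Discriminant: 600² − 4·89711 = 360000 − 358844 = 1156; √1156 = 34.
q = (600 − 34)/2 = 283, p = (600 + 34)/2 = 317.
Check: 283 · 317 = 89711.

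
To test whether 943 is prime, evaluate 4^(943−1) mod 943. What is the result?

836

4^1 ≡ 4 (mod 943)
4^2 ≡ 4^2 = 16 ≡ 16 (mod 943)
4^4 ≡ 16^2 = 256 ≡ 256 (mod 943)
4^8 ≡ 256^2 = 65536 ≡ 469 (mod 943)
4^16 ≡ 469^2 = 219961 ≡ 242 (mod 943)
4^32 ≡ 242^2 = 58564 ≡ 98 (mod 943)
4^64 ≡ 98^2 = 9604 ≡ 174 (mod 943)
4^128 ≡ 174^2 = 30276 ≡ 100 (mod 943)
4^256 ≡ 100^2 = 10000 ≡ 570 (mod 943)
4^512 ≡ 570^2 = 324900 ≡ 508 (mod 943)
942 = 512 + 256 + 128 + 32 + 8 + 4 + 2 in binary powers of 2.
So 4^942 ≡ 508 · 570 · 100 · 98 · 469 · 256 · 16 ≡ 836 (mod 943).
Since 836 ≠ 1, base 4 is a Fermat witness: 943 is composite.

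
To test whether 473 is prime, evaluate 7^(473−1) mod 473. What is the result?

7^1 ≡ 7 (mod 473)
7^2 ≡ 7^2 = 49 ≡ 49 (mod 473)
7^4 ≡ 49^2 = 2401 ≡ 36 (mod 473)
7^8 ≡ 36^2 = 1296 ≡ 350 (mod 473)
7^16 ≡ 350^2 = 122500 ≡ 466 (mod 473)
7^32 ≡ 466^2 = 217156 ≡ 49 (mod 473)
7^64 ≡ 49^2 = 2401 ≡ 36 (mod 473)
7^128 ≡ 36^2 = 1296 ≡ 350 (mod 473)
7^256 ≡ 350^2 = 122500 ≡ 466 (mod 473)
472 = 256 + 128 + 64 + 16 + 8 in binary powers of 2.
So 7^472 ≡ 466 · 350 · 36 · 466 · 350 ≡ 423 (mod 473).
Since 423 ≠ 1, base 7 is a Fermat witness: 473 is composite.

423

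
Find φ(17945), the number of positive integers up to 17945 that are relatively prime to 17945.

Factor: 17945 = 5 · 37 · 97.
φ(17945) = (5−1) · (37−1) · (97−1) = 4 · 36 · 96 = 13824.

13824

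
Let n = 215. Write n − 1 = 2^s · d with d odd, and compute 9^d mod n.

215 − 1 = 214 = 2^1 · 107, so d = 107.
9^1 ≡ 9 (mod 215)
9^2 ≡ 9^2 = 81 ≡ 81 (mod 215)
9^4 ≡ 81^2 = 6561 ≡ 111 (mod 215)
9^8 ≡ 111^2 = 12321 ≡ 66 (mod 215)
9^16 ≡ 66^2 = 4356 ≡ 56 (mod 215)
9^32 ≡ 56^2 = 3136 ≡ 126 (mod 215)
9^64 ≡ 126^2 = 15876 ≡ 181 (mod 215)
107 = 64 + 32 + 8 + 2 + 1 in binary powers of 2.
So 9^107 ≡ 181 · 126 · 66 · 81 · 9 ≡ 124 (mod 215).
Squaring chain: 124; never reaches −1, so base 9 is a Miller–Rabin witness that 215 is composite.

124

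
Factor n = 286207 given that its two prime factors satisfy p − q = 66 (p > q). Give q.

503

Since p = q + 66, we have 286207 = q(q + 66), so q² + 66q − 286207 = 0.
Discriminant: 66² + 4·286207 = 4356 + 1144828 = 1149184; √1149184 = 1072.
q = (−66 + 1072)/2 = 503, and p = q + 66 = 569.
Check: 503 · 569 = 286207.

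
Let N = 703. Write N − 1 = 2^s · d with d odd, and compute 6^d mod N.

438

703 − 1 = 702 = 2^1 · 351, so d = 351.
6^1 ≡ 6 (mod 703)
6^2 ≡ 6^2 = 36 ≡ 36 (mod 703)
6^4 ≡ 36^2 = 1296 ≡ 593 (mod 703)
6^8 ≡ 593^2 = 351649 ≡ 149 (mod 703)
6^16 ≡ 149^2 = 22201 ≡ 408 (mod 703)
6^32 ≡ 408^2 = 166464 ≡ 556 (mod 703)
6^64 ≡ 556^2 = 309136 ≡ 519 (mod 703)
6^128 ≡ 519^2 = 269361 ≡ 112 (mod 703)
6^256 ≡ 112^2 = 12544 ≡ 593 (mod 703)
351 = 256 + 64 + 16 + 8 + 4 + 2 + 1 in binary powers of 2.
So 6^351 ≡ 593 · 519 · 408 · 149 · 593 · 36 · 6 ≡ 438 (mod 703).
Squaring chain: 438; never reaches −1, so base 6 is a Miller–Rabin witness that 703 is composite.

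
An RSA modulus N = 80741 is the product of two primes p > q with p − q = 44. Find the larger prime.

307

Since p = q + 44, we have 80741 = q(q + 44), so q² + 44q − 80741 = 0.
Discriminant: 44² + 4·80741 = 1936 + 322964 = 324900; √324900 = 570.
q = (−44 + 570)/2 = 263, and p = q + 44 = 307.
Check: 263 · 307 = 80741.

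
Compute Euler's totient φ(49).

42

Factor: 49 = 7^2.
φ(49) = 7^1·(7−1) = 42.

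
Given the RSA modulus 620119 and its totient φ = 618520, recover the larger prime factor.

φ(n) = (p−1)(q−1) = n − (p+q) + 1, so p + q = 620119 − 618520 + 1 = 1600.
p and q are the roots of t² − 1600t + 620119 = 0.
Discriminant: 1600² − 4·620119 = 2560000 − 2480476 = 79524; √79524 = 282.
q = (1600 − 282)/2 = 659, p = (1600 + 282)/2 = 941.
Check: 659 · 941 = 620119.

941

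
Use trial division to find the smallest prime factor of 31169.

31169 is odd.
Digit sum 20, not divisible by 3.
Ends in 9: not divisible by 5.
7: 31169 = 7·4452 + 5
11: 31169 = 11·2833 + 6
13: 31169 = 13·2397 + 8
17: 31169 = 17·1833 + 8
19: 31169 = 19·1640 + 9
23: 31169 = 23·1355 + 4
29: 31169 = 29·1074 + 23
31: 31169 = 31·1005 + 14
37: 31169 = 37·842 + 15
41: 31169 = 41·760 + 9
43: 31169 = 43·724 + 37
47: 31169 = 47·663 + 8
53: 31169 = 53·588 + 5
59: 31169 = 59·528 + 17
61: 31169 = 61·510 + 59
67: 31169 = 67·465 + 14
71: 31169 = 71·439

71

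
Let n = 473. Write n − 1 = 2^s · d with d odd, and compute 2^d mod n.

94

473 − 1 = 472 = 2^3 · 59, so d = 59.
2^1 ≡ 2 (mod 473)
2^2 ≡ 2^2 = 4 ≡ 4 (mod 473)
2^4 ≡ 4^2 = 16 ≡ 16 (mod 473)
2^8 ≡ 16^2 = 256 ≡ 256 (mod 473)
2^16 ≡ 256^2 = 65536 ≡ 262 (mod 473)
2^32 ≡ 262^2 = 68644 ≡ 59 (mod 473)
59 = 32 + 16 + 8 + 2 + 1 in binary powers of 2.
So 2^59 ≡ 59 · 262 · 256 · 4 · 2 ≡ 94 (mod 473).
Squaring chain: 94 → 322 → 97; never reaches −1, so base 2 is a Miller–Rabin witness that 473 is composite.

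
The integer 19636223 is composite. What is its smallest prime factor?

83

19636223 is odd.
Digit sum 32, not divisible by 3.
Ends in 3: not divisible by 5.
7: 19636223 = 7·2805174 + 5
11: 19636223 = 11·1785111 + 2
13: 19636223 = 13·1510478 + 9
17: 19636223 = 17·1155071 + 16
19: 19636223 = 19·1033485 + 8
23: 19636223 = 23·853748 + 19
29: 19636223 = 29·677111 + 4
31: 19636223 = 31·633426 + 17
37: 19636223 = 37·530708 + 27
41: 19636223 = 41·478932 + 11
43: 19636223 = 43·456656 + 15
47: 19636223 = 47·417791 + 46
53: 19636223 = 53·370494 + 41
59: 19636223 = 59·332817 + 20
61: 19636223 = 61·321905 + 18
67: 19636223 = 67·293077 + 64
71: 19636223 = 71·276566 + 37
73: 19636223 = 73·268989 + 26
79: 19636223 = 79·248559 + 62
83: 19636223 = 83·236581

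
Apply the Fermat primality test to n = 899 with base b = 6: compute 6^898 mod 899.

645

6^1 ≡ 6 (mod 899)
6^2 ≡ 6^2 = 36 ≡ 36 (mod 899)
6^4 ≡ 36^2 = 1296 ≡ 397 (mod 899)
6^8 ≡ 397^2 = 157609 ≡ 284 (mod 899)
6^16 ≡ 284^2 = 80656 ≡ 645 (mod 899)
6^32 ≡ 645^2 = 416025 ≡ 687 (mod 899)
6^64 ≡ 687^2 = 471969 ≡ 893 (mod 899)
6^128 ≡ 893^2 = 797449 ≡ 36 (mod 899)
6^256 ≡ 36^2 = 1296 ≡ 397 (mod 899)
6^512 ≡ 397^2 = 157609 ≡ 284 (mod 899)
898 = 512 + 256 + 128 + 2 in binary powers of 2.
So 6^898 ≡ 284 · 397 · 36 · 36 ≡ 645 (mod 899).
Since 645 ≠ 1, base 6 is a Fermat witness: 899 is composite.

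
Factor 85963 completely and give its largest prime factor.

59

85963 = 31 · 2773
2773 = 47 · 59
59 is prime.
So 85963 = 31 · 47 · 59; the largest prime factor is 59.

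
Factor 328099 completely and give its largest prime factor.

83

328099 = 59 · 5561
5561 = 67 · 83
83 is prime.
So 328099 = 59 · 67 · 83; the largest prime factor is 83.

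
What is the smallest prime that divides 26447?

26447 is odd.
Digit sum 23, not divisible by 3.
Ends in 7: not divisible by 5.
7: 26447 = 7·3778 + 1
11: 26447 = 11·2404 + 3
13: 26447 = 13·2034 + 5
17: 26447 = 17·1555 + 12
19: 26447 = 19·1391 + 18
23: 26447 = 23·1149 + 20
29: 26447 = 29·911 + 28
31: 26447 = 31·853 + 4
37: 26447 = 37·714 + 29
41: 26447 = 41·645 + 2
43: 26447 = 43·615 + 2
47: 26447 = 47·562 + 33
53: 26447 = 53·499

53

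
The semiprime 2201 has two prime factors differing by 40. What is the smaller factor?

31

Since p = q + 40, we have 2201 = q(q + 40), so q² + 40q − 2201 = 0.
Discriminant: 40² + 4·2201 = 1600 + 8804 = 10404; √10404 = 102.
q = (−40 + 102)/2 = 31, and p = q + 40 = 71.
Check: 31 · 71 = 2201.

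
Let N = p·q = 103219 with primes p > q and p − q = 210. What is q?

Since p = q + 210, we have 103219 = q(q + 210), so q² + 210q − 103219 = 0.
Discriminant: 210² + 4·103219 = 44100 + 412876 = 456976; √456976 = 676.
q = (−210 + 676)/2 = 233, and p = q + 210 = 443.
Check: 233 · 443 = 103219.

233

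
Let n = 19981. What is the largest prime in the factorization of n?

19981 = 13 · 1537
1537 = 29 · 53
53 is prime.
So 19981 = 13 · 29 · 53; the largest prime factor is 53.

53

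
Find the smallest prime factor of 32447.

32447 is odd.
Digit sum 20, not divisible by 3.
Ends in 7: not divisible by 5.
7: 32447 = 7·4635 + 2
11: 32447 = 11·2949 + 8
13: 32447 = 13·2495 + 12
17: 32447 = 17·1908 + 11
19: 32447 = 19·1707 + 14
23: 32447 = 23·1410 + 17
29: 32447 = 29·1118 + 25
31: 32447 = 31·1046 + 21
37: 32447 = 37·876 + 35
41: 32447 = 41·791 + 16
43: 32447 = 43·754 + 25
47: 32447 = 47·690 + 17
53: 32447 = 53·612 + 11
59: 32447 = 59·549 + 56
61: 32447 = 61·531 + 56
67: 32447 = 67·484 + 19
71: 32447 = 71·457

71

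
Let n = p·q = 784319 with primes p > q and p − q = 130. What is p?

Since p = q + 130, we have 784319 = q(q + 130), so q² + 130q − 784319 = 0.
Discriminant: 130² + 4·784319 = 16900 + 3137276 = 3154176; √3154176 = 1776.
q = (−130 + 1776)/2 = 823, and p = q + 130 = 953.
Check: 823 · 953 = 784319.

953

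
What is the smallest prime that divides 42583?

97

42583 is odd.
Digit sum 22, not divisible by 3.
Ends in 3: not divisible by 5.
7: 42583 = 7·6083 + 2
11: 42583 = 11·3871 + 2
13: 42583 = 13·3275 + 8
17: 42583 = 17·2504 + 15
19: 42583 = 19·2241 + 4
23: 42583 = 23·1851 + 10
29: 42583 = 29·1468 + 11
31: 42583 = 31·1373 + 20
37: 42583 = 37·1150 + 33
41: 42583 = 41·1038 + 25
43: 42583 = 43·990 + 13
47: 42583 = 47·906 + 1
53: 42583 = 53·803 + 24
59: 42583 = 59·721 + 44
61: 42583 = 61·698 + 5
67: 42583 = 67·635 + 38
71: 42583 = 71·599 + 54
73: 42583 = 73·583 + 24
79: 42583 = 79·539 + 2
83: 42583 = 83·513 + 4
89: 42583 = 89·478 + 41
97: 42583 = 97·439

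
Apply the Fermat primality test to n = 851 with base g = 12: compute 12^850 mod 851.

164

12^1 ≡ 12 (mod 851)
12^2 ≡ 12^2 = 144 ≡ 144 (mod 851)
12^4 ≡ 144^2 = 20736 ≡ 312 (mod 851)
12^8 ≡ 312^2 = 97344 ≡ 330 (mod 851)
12^16 ≡ 330^2 = 108900 ≡ 823 (mod 851)
12^32 ≡ 823^2 = 677329 ≡ 784 (mod 851)
12^64 ≡ 784^2 = 614656 ≡ 234 (mod 851)
12^128 ≡ 234^2 = 54756 ≡ 292 (mod 851)
12^256 ≡ 292^2 = 85264 ≡ 164 (mod 851)
12^512 ≡ 164^2 = 26896 ≡ 515 (mod 851)
850 = 512 + 256 + 64 + 16 + 2 in binary powers of 2.
So 12^850 ≡ 515 · 164 · 234 · 823 · 144 ≡ 164 (mod 851).
Since 164 ≠ 1, base 12 is a Fermat witness: 851 is composite.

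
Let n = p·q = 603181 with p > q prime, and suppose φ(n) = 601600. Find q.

641

φ(n) = (p−1)(q−1) = n − (p+q) + 1, so p + q = 603181 − 601600 + 1 = 1582.
p and q are the roots of t² − 1582t + 603181 = 0.
Discriminant: 1582² − 4·603181 = 2502724 − 2412724 = 90000; √90000 = 300.
q = (1582 − 300)/2 = 641, p = (1582 + 300)/2 = 941.
Check: 641 · 941 = 603181.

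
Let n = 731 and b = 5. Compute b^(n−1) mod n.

5^1 ≡ 5 (mod 731)
5^2 ≡ 5^2 = 25 ≡ 25 (mod 731)
5^4 ≡ 25^2 = 625 ≡ 625 (mod 731)
5^8 ≡ 625^2 = 390625 ≡ 271 (mod 731)
5^16 ≡ 271^2 = 73441 ≡ 341 (mod 731)
5^32 ≡ 341^2 = 116281 ≡ 52 (mod 731)
5^64 ≡ 52^2 = 2704 ≡ 511 (mod 731)
5^128 ≡ 511^2 = 261121 ≡ 154 (mod 731)
5^256 ≡ 154^2 = 23716 ≡ 324 (mod 731)
5^512 ≡ 324^2 = 104976 ≡ 443 (mod 731)
730 = 512 + 128 + 64 + 16 + 8 + 2 in binary powers of 2.
So 5^730 ≡ 443 · 154 · 511 · 341 · 271 · 25 ≡ 298 (mod 731).
Since 298 ≠ 1, base 5 is a Fermat witness: 731 is composite.

298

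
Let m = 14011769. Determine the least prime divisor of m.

53

14011769 is odd.
Digit sum 29, not divisible by 3.
Ends in 9: not divisible by 5.
7: 14011769 = 7·2001681 + 2
11: 14011769 = 11·1273797 + 2
13: 14011769 = 13·1077828 + 5
17: 14011769 = 17·824221 + 12
19: 14011769 = 19·737461 + 10
23: 14011769 = 23·609207 + 8
29: 14011769 = 29·483164 + 13
31: 14011769 = 31·451992 + 17
37: 14011769 = 37·378696 + 17
41: 14011769 = 41·341750 + 19
43: 14011769 = 43·325855 + 4
47: 14011769 = 47·298122 + 35
53: 14011769 = 53·264373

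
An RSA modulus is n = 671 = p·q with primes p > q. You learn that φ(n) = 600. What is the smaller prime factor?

11

φ(n) = (p−1)(q−1) = n − (p+q) + 1, so p + q = 671 − 600 + 1 = 72.
p and q are the roots of t² − 72t + 671 = 0.
Discriminant: 72² − 4·671 = 5184 − 2684 = 2500; √2500 = 50.
q = (72 − 50)/2 = 11, p = (72 + 50)/2 = 61.
Check: 11 · 61 = 671.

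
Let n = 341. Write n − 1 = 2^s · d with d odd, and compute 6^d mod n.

285

341 − 1 = 340 = 2^2 · 85, so d = 85.
6^1 ≡ 6 (mod 341)
6^2 ≡ 6^2 = 36 ≡ 36 (mod 341)
6^4 ≡ 36^2 = 1296 ≡ 273 (mod 341)
6^8 ≡ 273^2 = 74529 ≡ 191 (mod 341)
6^16 ≡ 191^2 = 36481 ≡ 335 (mod 341)
6^32 ≡ 335^2 = 112225 ≡ 36 (mod 341)
6^64 ≡ 36^2 = 1296 ≡ 273 (mod 341)
85 = 64 + 16 + 4 + 1 in binary powers of 2.
So 6^85 ≡ 273 · 335 · 273 · 6 ≡ 285 (mod 341).
Squaring chain: 285 → 67; never reaches −1, so base 6 is a Miller–Rabin witness that 341 is composite.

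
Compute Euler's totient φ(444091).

Factor: 444091 = 17 · 151 · 173.
φ(444091) = (17−1) · (151−1) · (173−1) = 16 · 150 · 172 = 412800.

412800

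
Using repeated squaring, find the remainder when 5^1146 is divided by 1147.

249

5^1 ≡ 5 (mod 1147)
5^2 ≡ 5^2 = 25 ≡ 25 (mod 1147)
5^4 ≡ 25^2 = 625 ≡ 625 (mod 1147)
5^8 ≡ 625^2 = 390625 ≡ 645 (mod 1147)
5^16 ≡ 645^2 = 416025 ≡ 811 (mod 1147)
5^32 ≡ 811^2 = 657721 ≡ 490 (mod 1147)
5^64 ≡ 490^2 = 240100 ≡ 377 (mod 1147)
5^128 ≡ 377^2 = 142129 ≡ 1048 (mod 1147)
5^256 ≡ 1048^2 = 1098304 ≡ 625 (mod 1147)
5^512 ≡ 625^2 = 390625 ≡ 645 (mod 1147)
5^1024 ≡ 645^2 = 416025 ≡ 811 (mod 1147)
1146 = 1024 + 64 + 32 + 16 + 8 + 2 in binary powers of 2.
So 5^1146 ≡ 811 · 377 · 490 · 811 · 645 · 25 ≡ 249 (mod 1147).
Since 249 ≠ 1, base 5 is a Fermat witness: 1147 is composite.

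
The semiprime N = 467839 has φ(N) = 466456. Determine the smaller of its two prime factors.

φ(n) = (p−1)(q−1) = n − (p+q) + 1, so p + q = 467839 − 466456 + 1 = 1384.
p and q are the roots of t² − 1384t + 467839 = 0.
Discriminant: 1384² − 4·467839 = 1915456 − 1871356 = 44100; √44100 = 210.
q = (1384 − 210)/2 = 587, p = (1384 + 210)/2 = 797.
Check: 587 · 797 = 467839.

587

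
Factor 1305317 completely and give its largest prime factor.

1305317 = 13 · 100409
100409 = 31 · 3239
3239 = 41 · 79
79 is prime.
So 1305317 = 13 · 31 · 41 · 79; the largest prime factor is 79.

79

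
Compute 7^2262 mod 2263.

7^1 ≡ 7 (mod 2263)
7^2 ≡ 7^2 = 49 ≡ 49 (mod 2263)
7^4 ≡ 49^2 = 2401 ≡ 138 (mod 2263)
7^8 ≡ 138^2 = 19044 ≡ 940 (mod 2263)
7^16 ≡ 940^2 = 883600 ≡ 1030 (mod 2263)
7^32 ≡ 1030^2 = 1060900 ≡ 1816 (mod 2263)
7^64 ≡ 1816^2 = 3297856 ≡ 665 (mod 2263)
7^128 ≡ 665^2 = 442225 ≡ 940 (mod 2263)
7^256 ≡ 940^2 = 883600 ≡ 1030 (mod 2263)
7^512 ≡ 1030^2 = 1060900 ≡ 1816 (mod 2263)
7^1024 ≡ 1816^2 = 3297856 ≡ 665 (mod 2263)
7^2048 ≡ 665^2 = 442225 ≡ 940 (mod 2263)
2262 = 2048 + 128 + 64 + 16 + 4 + 2 in binary powers of 2.
So 7^2262 ≡ 940 · 940 · 665 · 1030 · 138 · 49 ≡ 1287 (mod 2263).
Since 1287 ≠ 1, base 7 is a Fermat witness: 2263 is composite.

1287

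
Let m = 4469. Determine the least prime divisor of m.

4469 is odd.
Digit sum 23, not divisible by 3.
Ends in 9: not divisible by 5.
7: 4469 = 7·638 + 3
11: 4469 = 11·406 + 3
13: 4469 = 13·343 + 10
17: 4469 = 17·262 + 15
19: 4469 = 19·235 + 4
23: 4469 = 23·194 + 7
29: 4469 = 29·154 + 3
31: 4469 = 31·144 + 5
37: 4469 = 37·120 + 29
41: 4469 = 41·109

41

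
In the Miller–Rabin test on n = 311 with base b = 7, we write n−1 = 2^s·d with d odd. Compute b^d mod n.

311 − 1 = 310 = 2^1 · 155, so d = 155.
7^1 ≡ 7 (mod 311)
7^2 ≡ 7^2 = 49 ≡ 49 (mod 311)
7^4 ≡ 49^2 = 2401 ≡ 224 (mod 311)
7^8 ≡ 224^2 = 50176 ≡ 105 (mod 311)
7^16 ≡ 105^2 = 11025 ≡ 140 (mod 311)
7^32 ≡ 140^2 = 19600 ≡ 7 (mod 311)
7^64 ≡ 7^2 = 49 ≡ 49 (mod 311)
7^128 ≡ 49^2 = 2401 ≡ 224 (mod 311)
155 = 128 + 16 + 8 + 2 + 1 in binary powers of 2.
So 7^155 ≡ 224 · 140 · 105 · 49 · 7 ≡ 1 (mod 311).
Since 7^d ≡ 1 (mod 311), base 7 does not prove 311 composite.

1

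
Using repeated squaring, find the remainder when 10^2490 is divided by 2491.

10^1 ≡ 10 (mod 2491)
10^2 ≡ 10^2 = 100 ≡ 100 (mod 2491)
10^4 ≡ 100^2 = 10000 ≡ 36 (mod 2491)
10^8 ≡ 36^2 = 1296 ≡ 1296 (mod 2491)
10^16 ≡ 1296^2 = 1679616 ≡ 682 (mod 2491)
10^32 ≡ 682^2 = 465124 ≡ 1798 (mod 2491)
10^64 ≡ 1798^2 = 3232804 ≡ 1977 (mod 2491)
10^128 ≡ 1977^2 = 3908529 ≡ 150 (mod 2491)
10^256 ≡ 150^2 = 22500 ≡ 81 (mod 2491)
10^512 ≡ 81^2 = 6561 ≡ 1579 (mod 2491)
10^1024 ≡ 1579^2 = 2493241 ≡ 2241 (mod 2491)
10^2048 ≡ 2241^2 = 5022081 ≡ 225 (mod 2491)
2490 = 2048 + 256 + 128 + 32 + 16 + 8 + 2 in binary powers of 2.
So 10^2490 ≡ 225 · 81 · 150 · 1798 · 682 · 1296 · 100 ≡ 1391 (mod 2491).
Since 1391 ≠ 1, base 10 is a Fermat witness: 2491 is composite.

1391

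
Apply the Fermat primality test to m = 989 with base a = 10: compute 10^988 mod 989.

440

10^1 ≡ 10 (mod 989)
10^2 ≡ 10^2 = 100 ≡ 100 (mod 989)
10^4 ≡ 100^2 = 10000 ≡ 110 (mod 989)
10^8 ≡ 110^2 = 12100 ≡ 232 (mod 989)
10^16 ≡ 232^2 = 53824 ≡ 418 (mod 989)
10^32 ≡ 418^2 = 174724 ≡ 660 (mod 989)
10^64 ≡ 660^2 = 435600 ≡ 440 (mod 989)
10^128 ≡ 440^2 = 193600 ≡ 745 (mod 989)
10^256 ≡ 745^2 = 555025 ≡ 196 (mod 989)
10^512 ≡ 196^2 = 38416 ≡ 834 (mod 989)
988 = 512 + 256 + 128 + 64 + 16 + 8 + 4 in binary powers of 2.
So 10^988 ≡ 834 · 196 · 745 · 440 · 418 · 232 · 110 ≡ 440 (mod 989).
Since 440 ≠ 1, base 10 is a Fermat witness: 989 is composite.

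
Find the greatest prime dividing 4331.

71

4331 = 61 · 71
71 is prime.
So 4331 = 61 · 71; the largest prime factor is 71.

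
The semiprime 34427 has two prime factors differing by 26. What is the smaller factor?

173

Since p = q + 26, we have 34427 = q(q + 26), so q² + 26q − 34427 = 0.
Discriminant: 26² + 4·34427 = 676 + 137708 = 138384; √138384 = 372.
q = (−26 + 372)/2 = 173, and p = q + 26 = 199.
Check: 173 · 199 = 34427.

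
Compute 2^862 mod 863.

2^1 ≡ 2 (mod 863)
2^2 ≡ 2^2 = 4 ≡ 4 (mod 863)
2^4 ≡ 4^2 = 16 ≡ 16 (mod 863)
2^8 ≡ 16^2 = 256 ≡ 256 (mod 863)
2^16 ≡ 256^2 = 65536 ≡ 811 (mod 863)
2^32 ≡ 811^2 = 657721 ≡ 115 (mod 863)
2^64 ≡ 115^2 = 13225 ≡ 280 (mod 863)
2^128 ≡ 280^2 = 78400 ≡ 730 (mod 863)
2^256 ≡ 730^2 = 532900 ≡ 429 (mod 863)
2^512 ≡ 429^2 = 184041 ≡ 222 (mod 863)
862 = 512 + 256 + 64 + 16 + 8 + 4 + 2 in binary powers of 2.
So 2^862 ≡ 222 · 429 · 280 · 811 · 256 · 16 · 4 ≡ 1 (mod 863).
Since the result is 1, base 2 gives no evidence that 863 is composite.

1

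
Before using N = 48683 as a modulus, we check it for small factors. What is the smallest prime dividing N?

89

48683 is odd.
Digit sum 29, not divisible by 3.
Ends in 3: not divisible by 5.
7: 48683 = 7·6954 + 5
11: 48683 = 11·4425 + 8
13: 48683 = 13·3744 + 11
17: 48683 = 17·2863 + 12
19: 48683 = 19·2562 + 5
23: 48683 = 23·2116 + 15
29: 48683 = 29·1678 + 21
31: 48683 = 31·1570 + 13
37: 48683 = 37·1315 + 28
41: 48683 = 41·1187 + 16
43: 48683 = 43·1132 + 7
47: 48683 = 47·1035 + 38
53: 48683 = 53·918 + 29
59: 48683 = 59·825 + 8
61: 48683 = 61·798 + 5
67: 48683 = 67·726 + 41
71: 48683 = 71·685 + 48
73: 48683 = 73·666 + 65
79: 48683 = 79·616 + 19
83: 48683 = 83·586 + 45
89: 48683 = 89·547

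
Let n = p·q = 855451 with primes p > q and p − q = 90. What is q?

881

Since p = q + 90, we have 855451 = q(q + 90), so q² + 90q − 855451 = 0.
Discriminant: 90² + 4·855451 = 8100 + 3421804 = 3429904; √3429904 = 1852.
q = (−90 + 1852)/2 = 881, and p = q + 90 = 971.
Check: 881 · 971 = 855451.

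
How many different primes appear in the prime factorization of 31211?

31211 = 23^2 · 59
31211 = 23^2 · 59, which has 2 distinct prime factors.

2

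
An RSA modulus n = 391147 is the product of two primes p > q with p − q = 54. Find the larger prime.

653

Since p = q + 54, we have 391147 = q(q + 54), so q² + 54q − 391147 = 0.
Discriminant: 54² + 4·391147 = 2916 + 1564588 = 1567504; √1567504 = 1252.
q = (−54 + 1252)/2 = 599, and p = q + 54 = 653.
Check: 599 · 653 = 391147.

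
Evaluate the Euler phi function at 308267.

Factor: 308267 = 43 · 67 · 107.
φ(308267) = (43−1) · (67−1) · (107−1) = 42 · 66 · 106 = 293832.

293832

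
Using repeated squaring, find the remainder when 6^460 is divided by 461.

6^1 ≡ 6 (mod 461)
6^2 ≡ 6^2 = 36 ≡ 36 (mod 461)
6^4 ≡ 36^2 = 1296 ≡ 374 (mod 461)
6^8 ≡ 374^2 = 139876 ≡ 193 (mod 461)
6^16 ≡ 193^2 = 37249 ≡ 369 (mod 461)
6^32 ≡ 369^2 = 136161 ≡ 166 (mod 461)
6^64 ≡ 166^2 = 27556 ≡ 357 (mod 461)
6^128 ≡ 357^2 = 127449 ≡ 213 (mod 461)
6^256 ≡ 213^2 = 45369 ≡ 191 (mod 461)
460 = 256 + 128 + 64 + 8 + 4 in binary powers of 2.
So 6^460 ≡ 191 · 213 · 357 · 193 · 374 ≡ 1 (mod 461).
Since the result is 1, base 6 gives no evidence that 461 is composite.

1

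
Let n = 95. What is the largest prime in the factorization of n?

19

95 = 5 · 19
19 is prime.
So 95 = 5 · 19; the largest prime factor is 19.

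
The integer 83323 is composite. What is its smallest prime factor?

83323 is odd.
Digit sum 19, not divisible by 3.
Ends in 3: not divisible by 5.
7: 83323 = 7·11903 + 2
11: 83323 = 11·7574 + 9
13: 83323 = 13·6409 + 6
17: 83323 = 17·4901 + 6
19: 83323 = 19·4385 + 8
23: 83323 = 23·3622 + 17
29: 83323 = 29·2873 + 6
31: 83323 = 31·2687 + 26
37: 83323 = 37·2251 + 36
41: 83323 = 41·2032 + 11
43: 83323 = 43·1937 + 32
47: 83323 = 47·1772 + 39
53: 83323 = 53·1572 + 7
59: 83323 = 59·1412 + 15
61: 83323 = 61·1365 + 58
67: 83323 = 67·1243 + 42
71: 83323 = 71·1173 + 40
73: 83323 = 73·1141 + 30
79: 83323 = 79·1054 + 57
83: 83323 = 83·1003 + 74
89: 83323 = 89·936 + 19
97: 83323 = 97·859

97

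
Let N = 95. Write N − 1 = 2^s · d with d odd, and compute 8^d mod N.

12

95 − 1 = 94 = 2^1 · 47, so d = 47.
8^1 ≡ 8 (mod 95)
8^2 ≡ 8^2 = 64 ≡ 64 (mod 95)
8^4 ≡ 64^2 = 4096 ≡ 11 (mod 95)
8^8 ≡ 11^2 = 121 ≡ 26 (mod 95)
8^16 ≡ 26^2 = 676 ≡ 11 (mod 95)
8^32 ≡ 11^2 = 121 ≡ 26 (mod 95)
47 = 32 + 8 + 4 + 2 + 1 in binary powers of 2.
So 8^47 ≡ 26 · 26 · 11 · 64 · 8 ≡ 12 (mod 95).
Squaring chain: 12; never reaches −1, so base 8 is a Miller–Rabin witness that 95 is composite.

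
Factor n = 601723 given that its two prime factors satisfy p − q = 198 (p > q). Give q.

683

Since p = q + 198, we have 601723 = q(q + 198), so q² + 198q − 601723 = 0.
Discriminant: 198² + 4·601723 = 39204 + 2406892 = 2446096; √2446096 = 1564.
q = (−198 + 1564)/2 = 683, and p = q + 198 = 881.
Check: 683 · 881 = 601723.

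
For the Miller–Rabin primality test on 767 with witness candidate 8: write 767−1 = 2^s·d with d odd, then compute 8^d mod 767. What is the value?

642

767 − 1 = 766 = 2^1 · 383, so d = 383.
8^1 ≡ 8 (mod 767)
8^2 ≡ 8^2 = 64 ≡ 64 (mod 767)
8^4 ≡ 64^2 = 4096 ≡ 261 (mod 767)
8^8 ≡ 261^2 = 68121 ≡ 625 (mod 767)
8^16 ≡ 625^2 = 390625 ≡ 222 (mod 767)
8^32 ≡ 222^2 = 49284 ≡ 196 (mod 767)
8^64 ≡ 196^2 = 38416 ≡ 66 (mod 767)
8^128 ≡ 66^2 = 4356 ≡ 521 (mod 767)
8^256 ≡ 521^2 = 271441 ≡ 690 (mod 767)
383 = 256 + 64 + 32 + 16 + 8 + 4 + 2 + 1 in binary powers of 2.
So 8^383 ≡ 690 · 66 · 196 · 222 · 625 · 261 · 64 · 8 ≡ 642 (mod 767).
Squaring chain: 642; never reaches −1, so base 8 is a Miller–Rabin witness that 767 is composite.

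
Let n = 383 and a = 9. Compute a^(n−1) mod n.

1

9^1 ≡ 9 (mod 383)
9^2 ≡ 9^2 = 81 ≡ 81 (mod 383)
9^4 ≡ 81^2 = 6561 ≡ 50 (mod 383)
9^8 ≡ 50^2 = 2500 ≡ 202 (mod 383)
9^16 ≡ 202^2 = 40804 ≡ 206 (mod 383)
9^32 ≡ 206^2 = 42436 ≡ 306 (mod 383)
9^64 ≡ 306^2 = 93636 ≡ 184 (mod 383)
9^128 ≡ 184^2 = 33856 ≡ 152 (mod 383)
9^256 ≡ 152^2 = 23104 ≡ 124 (mod 383)
382 = 256 + 64 + 32 + 16 + 8 + 4 + 2 in binary powers of 2.
So 9^382 ≡ 124 · 184 · 306 · 206 · 202 · 50 · 81 ≡ 1 (mod 383).
Since the result is 1, base 9 gives no evidence that 383 is composite.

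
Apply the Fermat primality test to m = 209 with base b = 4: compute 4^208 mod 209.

42

4^1 ≡ 4 (mod 209)
4^2 ≡ 4^2 = 16 ≡ 16 (mod 209)
4^4 ≡ 16^2 = 256 ≡ 47 (mod 209)
4^8 ≡ 47^2 = 2209 ≡ 119 (mod 209)
4^16 ≡ 119^2 = 14161 ≡ 158 (mod 209)
4^32 ≡ 158^2 = 24964 ≡ 93 (mod 209)
4^64 ≡ 93^2 = 8649 ≡ 80 (mod 209)
4^128 ≡ 80^2 = 6400 ≡ 130 (mod 209)
208 = 128 + 64 + 16 in binary powers of 2.
So 4^208 ≡ 130 · 80 · 158 ≡ 42 (mod 209).
Since 42 ≠ 1, base 4 is a Fermat witness: 209 is composite.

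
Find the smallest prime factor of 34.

2

34 is even: 2 divides it.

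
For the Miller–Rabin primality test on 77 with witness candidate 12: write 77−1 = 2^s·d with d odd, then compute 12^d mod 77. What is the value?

77 − 1 = 76 = 2^2 · 19, so d = 19.
12^1 ≡ 12 (mod 77)
12^2 ≡ 12^2 = 144 ≡ 67 (mod 77)
12^4 ≡ 67^2 = 4489 ≡ 23 (mod 77)
12^8 ≡ 23^2 = 529 ≡ 67 (mod 77)
12^16 ≡ 67^2 = 4489 ≡ 23 (mod 77)
19 = 16 + 2 + 1 in binary powers of 2.
So 12^19 ≡ 23 · 67 · 12 ≡ 12 (mod 77).
Squaring chain: 12 → 67; never reaches −1, so base 12 is a Miller–Rabin witness that 77 is composite.

12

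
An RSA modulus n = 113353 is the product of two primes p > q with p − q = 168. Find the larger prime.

Since p = q + 168, we have 113353 = q(q + 168), so q² + 168q − 113353 = 0.
Discriminant: 168² + 4·113353 = 28224 + 453412 = 481636; √481636 = 694.
q = (−168 + 694)/2 = 263, and p = q + 168 = 431.
Check: 263 · 431 = 113353.

431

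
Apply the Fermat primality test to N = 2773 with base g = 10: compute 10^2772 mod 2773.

1113

10^1 ≡ 10 (mod 2773)
10^2 ≡ 10^2 = 100 ≡ 100 (mod 2773)
10^4 ≡ 100^2 = 10000 ≡ 1681 (mod 2773)
10^8 ≡ 1681^2 = 2825761 ≡ 74 (mod 2773)
10^16 ≡ 74^2 = 5476 ≡ 2703 (mod 2773)
10^32 ≡ 2703^2 = 7306209 ≡ 2127 (mod 2773)
10^64 ≡ 2127^2 = 4524129 ≡ 1366 (mod 2773)
10^128 ≡ 1366^2 = 1865956 ≡ 2500 (mod 2773)
10^256 ≡ 2500^2 = 6250000 ≡ 2431 (mod 2773)
10^512 ≡ 2431^2 = 5909761 ≡ 498 (mod 2773)
10^1024 ≡ 498^2 = 248004 ≡ 1207 (mod 2773)
10^2048 ≡ 1207^2 = 1456849 ≡ 1024 (mod 2773)
2772 = 2048 + 512 + 128 + 64 + 16 + 4 in binary powers of 2.
So 10^2772 ≡ 1024 · 498 · 2500 · 1366 · 2703 · 1681 ≡ 1113 (mod 2773).
Since 1113 ≠ 1, base 10 is a Fermat witness: 2773 is composite.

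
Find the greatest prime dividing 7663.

97

7663 = 79 · 97
97 is prime.
So 7663 = 79 · 97; the largest prime factor is 97.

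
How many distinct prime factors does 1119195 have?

1119195 = 3^2 · 124355
124355 = 5 · 24871
24871 = 7 · 3553
3553 = 11 · 323
323 = 17 · 19
1119195 = 3^2 · 5 · 7 · 11 · 17 · 19, which has 6 distinct prime factors.

6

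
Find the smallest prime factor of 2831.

2831 is odd.
Digit sum 14, not divisible by 3.
Ends in 1: not divisible by 5.
7: 2831 = 7·404 + 3
11: 2831 = 11·257 + 4
13: 2831 = 13·217 + 10
17: 2831 = 17·166 + 9
19: 2831 = 19·149

19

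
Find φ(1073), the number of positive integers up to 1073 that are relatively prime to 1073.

Factor: 1073 = 29 · 37.
φ(1073) = (29−1) · (37−1) = 28 · 36 = 1008.

1008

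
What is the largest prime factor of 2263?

73

2263 = 31 · 73
73 is prime.
So 2263 = 31 · 73; the largest prime factor is 73.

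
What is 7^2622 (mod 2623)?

7^1 ≡ 7 (mod 2623)
7^2 ≡ 7^2 = 49 ≡ 49 (mod 2623)
7^4 ≡ 49^2 = 2401 ≡ 2401 (mod 2623)
7^8 ≡ 2401^2 = 5764801 ≡ 2070 (mod 2623)
7^16 ≡ 2070^2 = 4284900 ≡ 1541 (mod 2623)
7^32 ≡ 1541^2 = 2374681 ≡ 866 (mod 2623)
7^64 ≡ 866^2 = 749956 ≡ 2401 (mod 2623)
7^128 ≡ 2401^2 = 5764801 ≡ 2070 (mod 2623)
7^256 ≡ 2070^2 = 4284900 ≡ 1541 (mod 2623)
7^512 ≡ 1541^2 = 2374681 ≡ 866 (mod 2623)
7^1024 ≡ 866^2 = 749956 ≡ 2401 (mod 2623)
7^2048 ≡ 2401^2 = 5764801 ≡ 2070 (mod 2623)
2622 = 2048 + 512 + 32 + 16 + 8 + 4 + 2 in binary powers of 2.
So 7^2622 ≡ 2070 · 866 · 866 · 1541 · 2070 · 2401 · 49 ≡ 1979 (mod 2623).
Since 1979 ≠ 1, base 7 is a Fermat witness: 2623 is composite.

1979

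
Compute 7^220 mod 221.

7^1 ≡ 7 (mod 221)
7^2 ≡ 7^2 = 49 ≡ 49 (mod 221)
7^4 ≡ 49^2 = 2401 ≡ 191 (mod 221)
7^8 ≡ 191^2 = 36481 ≡ 16 (mod 221)
7^16 ≡ 16^2 = 256 ≡ 35 (mod 221)
7^32 ≡ 35^2 = 1225 ≡ 120 (mod 221)
7^64 ≡ 120^2 = 14400 ≡ 35 (mod 221)
7^128 ≡ 35^2 = 1225 ≡ 120 (mod 221)
220 = 128 + 64 + 16 + 8 + 4 in binary powers of 2.
So 7^220 ≡ 120 · 35 · 35 · 16 · 191 ≡ 217 (mod 221).
Since 217 ≠ 1, base 7 is a Fermat witness: 221 is composite.

217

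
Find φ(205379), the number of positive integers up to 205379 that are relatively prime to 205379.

Factor: 205379 = 59^3.
φ(205379) = 59^2·(59−1) = 201898.

201898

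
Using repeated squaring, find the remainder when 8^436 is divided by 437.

334

8^1 ≡ 8 (mod 437)
8^2 ≡ 8^2 = 64 ≡ 64 (mod 437)
8^4 ≡ 64^2 = 4096 ≡ 163 (mod 437)
8^8 ≡ 163^2 = 26569 ≡ 349 (mod 437)
8^16 ≡ 349^2 = 121801 ≡ 315 (mod 437)
8^32 ≡ 315^2 = 99225 ≡ 26 (mod 437)
8^64 ≡ 26^2 = 676 ≡ 239 (mod 437)
8^128 ≡ 239^2 = 57121 ≡ 311 (mod 437)
8^256 ≡ 311^2 = 96721 ≡ 144 (mod 437)
436 = 256 + 128 + 32 + 16 + 4 in binary powers of 2.
So 8^436 ≡ 144 · 311 · 26 · 315 · 163 ≡ 334 (mod 437).
Since 334 ≠ 1, base 8 is a Fermat witness: 437 is composite.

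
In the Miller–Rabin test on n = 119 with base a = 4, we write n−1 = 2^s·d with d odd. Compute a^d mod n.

119 − 1 = 118 = 2^1 · 59, so d = 59.
4^1 ≡ 4 (mod 119)
4^2 ≡ 4^2 = 16 ≡ 16 (mod 119)
4^4 ≡ 16^2 = 256 ≡ 18 (mod 119)
4^8 ≡ 18^2 = 324 ≡ 86 (mod 119)
4^16 ≡ 86^2 = 7396 ≡ 18 (mod 119)
4^32 ≡ 18^2 = 324 ≡ 86 (mod 119)
59 = 32 + 16 + 8 + 2 + 1 in binary powers of 2.
So 4^59 ≡ 86 · 18 · 86 · 16 · 4 ≡ 30 (mod 119).
Squaring chain: 30; never reaches −1, so base 4 is a Miller–Rabin witness that 119 is composite.

30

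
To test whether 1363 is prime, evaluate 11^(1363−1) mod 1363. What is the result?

1193

11^1 ≡ 11 (mod 1363)
11^2 ≡ 11^2 = 121 ≡ 121 (mod 1363)
11^4 ≡ 121^2 = 14641 ≡ 1011 (mod 1363)
11^8 ≡ 1011^2 = 1022121 ≡ 1234 (mod 1363)
11^16 ≡ 1234^2 = 1522756 ≡ 285 (mod 1363)
11^32 ≡ 285^2 = 81225 ≡ 808 (mod 1363)
11^64 ≡ 808^2 = 652864 ≡ 1350 (mod 1363)
11^128 ≡ 1350^2 = 1822500 ≡ 169 (mod 1363)
11^256 ≡ 169^2 = 28561 ≡ 1301 (mod 1363)
11^512 ≡ 1301^2 = 1692601 ≡ 1118 (mod 1363)
11^1024 ≡ 1118^2 = 1249924 ≡ 53 (mod 1363)
1362 = 1024 + 256 + 64 + 16 + 2 in binary powers of 2.
So 11^1362 ≡ 53 · 1301 · 1350 · 285 · 121 ≡ 1193 (mod 1363).
Since 1193 ≠ 1, base 11 is a Fermat witness: 1363 is composite.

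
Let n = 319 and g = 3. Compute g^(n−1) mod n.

5

3^1 ≡ 3 (mod 319)
3^2 ≡ 3^2 = 9 ≡ 9 (mod 319)
3^4 ≡ 9^2 = 81 ≡ 81 (mod 319)
3^8 ≡ 81^2 = 6561 ≡ 181 (mod 319)
3^16 ≡ 181^2 = 32761 ≡ 223 (mod 319)
3^32 ≡ 223^2 = 49729 ≡ 284 (mod 319)
3^64 ≡ 284^2 = 80656 ≡ 268 (mod 319)
3^128 ≡ 268^2 = 71824 ≡ 49 (mod 319)
3^256 ≡ 49^2 = 2401 ≡ 168 (mod 319)
318 = 256 + 32 + 16 + 8 + 4 + 2 in binary powers of 2.
So 3^318 ≡ 168 · 284 · 223 · 181 · 81 · 9 ≡ 5 (mod 319).
Since 5 ≠ 1, base 3 is a Fermat witness: 319 is composite.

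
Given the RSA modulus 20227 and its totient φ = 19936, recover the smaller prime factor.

φ(n) = (p−1)(q−1) = n − (p+q) + 1, so p + q = 20227 − 19936 + 1 = 292.
p and q are the roots of t² − 292t + 20227 = 0.
Discriminant: 292² − 4·20227 = 85264 − 80908 = 4356; √4356 = 66.
q = (292 − 66)/2 = 113, p = (292 + 66)/2 = 179.
Check: 113 · 179 = 20227.

113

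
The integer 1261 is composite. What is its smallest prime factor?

1261 is odd.
Digit sum 10, not divisible by 3.
Ends in 1: not divisible by 5.
7: 1261 = 7·180 + 1
11: 1261 = 11·114 + 7
13: 1261 = 13·97

13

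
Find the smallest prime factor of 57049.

57049 is odd.
Digit sum 25, not divisible by 3.
Ends in 9: not divisible by 5.
7: 57049 = 7·8149 + 6
11: 57049 = 11·5186 + 3
13: 57049 = 13·4388 + 5
17: 57049 = 17·3355 + 14
19: 57049 = 19·3002 + 11
23: 57049 = 23·2480 + 9
29: 57049 = 29·1967 + 6
31: 57049 = 31·1840 + 9
37: 57049 = 37·1541 + 32
41: 57049 = 41·1391 + 18
43: 57049 = 43·1326 + 31
47: 57049 = 47·1213 + 38
53: 57049 = 53·1076 + 21
59: 57049 = 59·966 + 55
61: 57049 = 61·935 + 14
67: 57049 = 67·851 + 32
71: 57049 = 71·803 + 36
73: 57049 = 73·781 + 36
79: 57049 = 79·722 + 11
83: 57049 = 83·687 + 28
89: 57049 = 89·641

89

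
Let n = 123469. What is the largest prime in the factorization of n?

123469 = 37 · 3337
3337 = 47 · 71
71 is prime.
So 123469 = 37 · 47 · 71; the largest prime factor is 71.

71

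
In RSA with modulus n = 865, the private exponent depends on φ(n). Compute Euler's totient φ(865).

688

Factor: 865 = 5 · 173.
φ(865) = (5−1) · (173−1) = 4 · 172 = 688.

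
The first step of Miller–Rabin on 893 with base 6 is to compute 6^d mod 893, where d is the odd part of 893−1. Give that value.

294

893 − 1 = 892 = 2^2 · 223, so d = 223.
6^1 ≡ 6 (mod 893)
6^2 ≡ 6^2 = 36 ≡ 36 (mod 893)
6^4 ≡ 36^2 = 1296 ≡ 403 (mod 893)
6^8 ≡ 403^2 = 162409 ≡ 776 (mod 893)
6^16 ≡ 776^2 = 602176 ≡ 294 (mod 893)
6^32 ≡ 294^2 = 86436 ≡ 708 (mod 893)
6^64 ≡ 708^2 = 501264 ≡ 291 (mod 893)
6^128 ≡ 291^2 = 84681 ≡ 739 (mod 893)
223 = 128 + 64 + 16 + 8 + 4 + 2 + 1 in binary powers of 2.
So 6^223 ≡ 739 · 291 · 294 · 776 · 403 · 36 · 6 ≡ 294 (mod 893).
Squaring chain: 294 → 708; never reaches −1, so base 6 is a Miller–Rabin witness that 893 is composite.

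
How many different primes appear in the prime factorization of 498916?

498916 = 2^2 · 124729
124729 = 11 · 11339
11339 = 17 · 667
667 = 23 · 29
498916 = 2^2 · 11 · 17 · 23 · 29, which has 5 distinct prime factors.

5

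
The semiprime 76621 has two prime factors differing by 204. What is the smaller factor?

Since p = q + 204, we have 76621 = q(q + 204), so q² + 204q − 76621 = 0.
Discriminant: 204² + 4·76621 = 41616 + 306484 = 348100; √348100 = 590.
q = (−204 + 590)/2 = 193, and p = q + 204 = 397.
Check: 193 · 397 = 76621.

193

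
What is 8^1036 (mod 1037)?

339

8^1 ≡ 8 (mod 1037)
8^2 ≡ 8^2 = 64 ≡ 64 (mod 1037)
8^4 ≡ 64^2 = 4096 ≡ 985 (mod 1037)
8^8 ≡ 985^2 = 970225 ≡ 630 (mod 1037)
8^16 ≡ 630^2 = 396900 ≡ 766 (mod 1037)
8^32 ≡ 766^2 = 586756 ≡ 851 (mod 1037)
8^64 ≡ 851^2 = 724201 ≡ 375 (mod 1037)
8^128 ≡ 375^2 = 140625 ≡ 630 (mod 1037)
8^256 ≡ 630^2 = 396900 ≡ 766 (mod 1037)
8^512 ≡ 766^2 = 586756 ≡ 851 (mod 1037)
8^1024 ≡ 851^2 = 724201 ≡ 375 (mod 1037)
1036 = 1024 + 8 + 4 in binary powers of 2.
So 8^1036 ≡ 375 · 630 · 985 ≡ 339 (mod 1037).
Since 339 ≠ 1, base 8 is a Fermat witness: 1037 is composite.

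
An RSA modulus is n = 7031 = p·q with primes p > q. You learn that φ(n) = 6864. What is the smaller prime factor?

79

φ(n) = (p−1)(q−1) = n − (p+q) + 1, so p + q = 7031 − 6864 + 1 = 168.
p and q are the roots of t² − 168t + 7031 = 0.
Discriminant: 168² − 4·7031 = 28224 − 28124 = 100; √100 = 10.
q = (168 − 10)/2 = 79, p = (168 + 10)/2 = 89.
Check: 79 · 89 = 7031.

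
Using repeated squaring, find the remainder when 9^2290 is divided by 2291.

9^1 ≡ 9 (mod 2291)
9^2 ≡ 9^2 = 81 ≡ 81 (mod 2291)
9^4 ≡ 81^2 = 6561 ≡ 1979 (mod 2291)
9^8 ≡ 1979^2 = 3916441 ≡ 1122 (mod 2291)
9^16 ≡ 1122^2 = 1258884 ≡ 1125 (mod 2291)
9^32 ≡ 1125^2 = 1265625 ≡ 993 (mod 2291)
9^64 ≡ 993^2 = 986049 ≡ 919 (mod 2291)
9^128 ≡ 919^2 = 844561 ≡ 1473 (mod 2291)
9^256 ≡ 1473^2 = 2169729 ≡ 152 (mod 2291)
9^512 ≡ 152^2 = 23104 ≡ 194 (mod 2291)
9^1024 ≡ 194^2 = 37636 ≡ 980 (mod 2291)
9^2048 ≡ 980^2 = 960400 ≡ 471 (mod 2291)
2290 = 2048 + 128 + 64 + 32 + 16 + 2 in binary powers of 2.
So 9^2290 ≡ 471 · 1473 · 919 · 993 · 1125 · 81 ≡ 426 (mod 2291).
Since 426 ≠ 1, base 9 is a Fermat witness: 2291 is composite.

426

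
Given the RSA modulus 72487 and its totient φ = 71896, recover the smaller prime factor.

φ(n) = (p−1)(q−1) = n − (p+q) + 1, so p + q = 72487 − 71896 + 1 = 592.
p and q are the roots of t² − 592t + 72487 = 0.
Discriminant: 592² − 4·72487 = 350464 − 289948 = 60516; √60516 = 246.
q = (592 − 246)/2 = 173, p = (592 + 246)/2 = 419.
Check: 173 · 419 = 72487.

173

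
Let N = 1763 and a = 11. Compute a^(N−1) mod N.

1392

11^1 ≡ 11 (mod 1763)
11^2 ≡ 11^2 = 121 ≡ 121 (mod 1763)
11^4 ≡ 121^2 = 14641 ≡ 537 (mod 1763)
11^8 ≡ 537^2 = 288369 ≡ 1000 (mod 1763)
11^16 ≡ 1000^2 = 1000000 ≡ 379 (mod 1763)
11^32 ≡ 379^2 = 143641 ≡ 838 (mod 1763)
11^64 ≡ 838^2 = 702244 ≡ 570 (mod 1763)
11^128 ≡ 570^2 = 324900 ≡ 508 (mod 1763)
11^256 ≡ 508^2 = 258064 ≡ 666 (mod 1763)
11^512 ≡ 666^2 = 443556 ≡ 1043 (mod 1763)
11^1024 ≡ 1043^2 = 1087849 ≡ 78 (mod 1763)
1762 = 1024 + 512 + 128 + 64 + 32 + 2 in binary powers of 2.
So 11^1762 ≡ 78 · 1043 · 508 · 570 · 838 · 121 ≡ 1392 (mod 1763).
Since 1392 ≠ 1, base 11 is a Fermat witness: 1763 is composite.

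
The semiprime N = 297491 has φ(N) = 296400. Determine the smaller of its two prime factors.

φ(n) = (p−1)(q−1) = n − (p+q) + 1, so p + q = 297491 − 296400 + 1 = 1092.
p and q are the roots of t² − 1092t + 297491 = 0.
Discriminant: 1092² − 4·297491 = 1192464 − 1189964 = 2500; √2500 = 50.
q = (1092 − 50)/2 = 521, p = (1092 + 50)/2 = 571.
Check: 521 · 571 = 297491.

521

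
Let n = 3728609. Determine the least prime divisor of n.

83

3728609 is odd.
Digit sum 35, not divisible by 3.
Ends in 9: not divisible by 5.
7: 3728609 = 7·532658 + 3
11: 3728609 = 11·338964 + 5
13: 3728609 = 13·286816 + 1
17: 3728609 = 17·219329 + 16
19: 3728609 = 19·196242 + 11
23: 3728609 = 23·162113 + 10
29: 3728609 = 29·128572 + 21
31: 3728609 = 31·120277 + 22
37: 3728609 = 37·100773 + 8
41: 3728609 = 41·90941 + 28
43: 3728609 = 43·86711 + 36
47: 3728609 = 47·79332 + 5
53: 3728609 = 53·70351 + 6
59: 3728609 = 59·63196 + 45
61: 3728609 = 61·61124 + 45
67: 3728609 = 67·55650 + 59
71: 3728609 = 71·52515 + 44
73: 3728609 = 73·51076 + 61
79: 3728609 = 79·47197 + 46
83: 3728609 = 83·44923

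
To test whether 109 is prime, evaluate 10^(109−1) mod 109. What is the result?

10^1 ≡ 10 (mod 109)
10^2 ≡ 10^2 = 100 ≡ 100 (mod 109)
10^4 ≡ 100^2 = 10000 ≡ 81 (mod 109)
10^8 ≡ 81^2 = 6561 ≡ 21 (mod 109)
10^16 ≡ 21^2 = 441 ≡ 5 (mod 109)
10^32 ≡ 5^2 = 25 ≡ 25 (mod 109)
10^64 ≡ 25^2 = 625 ≡ 80 (mod 109)
108 = 64 + 32 + 8 + 4 in binary powers of 2.
So 10^108 ≡ 80 · 25 · 21 · 81 ≡ 1 (mod 109).
Since the result is 1, base 10 gives no evidence that 109 is composite.

1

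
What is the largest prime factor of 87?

29

87 = 3 · 29
29 is prime.
So 87 = 3 · 29; the largest prime factor is 29.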